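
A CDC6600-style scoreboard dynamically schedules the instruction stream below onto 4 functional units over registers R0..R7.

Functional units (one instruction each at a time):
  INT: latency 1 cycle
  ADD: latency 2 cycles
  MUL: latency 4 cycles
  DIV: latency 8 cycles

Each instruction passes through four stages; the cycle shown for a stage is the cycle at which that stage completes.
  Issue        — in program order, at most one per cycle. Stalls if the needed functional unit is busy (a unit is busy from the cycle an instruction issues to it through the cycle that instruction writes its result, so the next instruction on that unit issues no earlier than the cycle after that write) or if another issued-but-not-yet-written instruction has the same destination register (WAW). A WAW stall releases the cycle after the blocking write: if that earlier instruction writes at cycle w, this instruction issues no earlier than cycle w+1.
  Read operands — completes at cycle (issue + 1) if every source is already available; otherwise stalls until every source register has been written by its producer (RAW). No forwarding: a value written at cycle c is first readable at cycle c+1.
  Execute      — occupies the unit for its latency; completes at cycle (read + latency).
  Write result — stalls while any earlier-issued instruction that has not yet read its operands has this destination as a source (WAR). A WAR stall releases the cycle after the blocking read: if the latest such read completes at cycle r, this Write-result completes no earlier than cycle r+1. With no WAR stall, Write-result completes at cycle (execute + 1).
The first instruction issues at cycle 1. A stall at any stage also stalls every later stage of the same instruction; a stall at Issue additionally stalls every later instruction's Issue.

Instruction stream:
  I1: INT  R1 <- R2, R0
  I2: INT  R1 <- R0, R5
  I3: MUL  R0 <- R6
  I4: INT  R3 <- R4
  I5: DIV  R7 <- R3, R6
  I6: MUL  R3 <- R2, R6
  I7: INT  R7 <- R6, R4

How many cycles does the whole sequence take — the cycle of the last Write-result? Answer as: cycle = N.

I1 -> (1, 2, 3, 4)
I2 -> (5, 6, 7, 8)  // struct: INT busy until I1 writes@4
I3 -> (6, 7, 11, 12)
I4 -> (9, 10, 11, 12)  // struct: INT busy until I2 writes@8
I5 -> (10, 13, 21, 22)  // RAW R3: wait I4 write@12
I6 -> (13, 14, 18, 19)  // WAW R3: wait I4 write@12
I7 -> (23, 24, 25, 26)  // WAW R7: wait I5 write@22

cycle = 26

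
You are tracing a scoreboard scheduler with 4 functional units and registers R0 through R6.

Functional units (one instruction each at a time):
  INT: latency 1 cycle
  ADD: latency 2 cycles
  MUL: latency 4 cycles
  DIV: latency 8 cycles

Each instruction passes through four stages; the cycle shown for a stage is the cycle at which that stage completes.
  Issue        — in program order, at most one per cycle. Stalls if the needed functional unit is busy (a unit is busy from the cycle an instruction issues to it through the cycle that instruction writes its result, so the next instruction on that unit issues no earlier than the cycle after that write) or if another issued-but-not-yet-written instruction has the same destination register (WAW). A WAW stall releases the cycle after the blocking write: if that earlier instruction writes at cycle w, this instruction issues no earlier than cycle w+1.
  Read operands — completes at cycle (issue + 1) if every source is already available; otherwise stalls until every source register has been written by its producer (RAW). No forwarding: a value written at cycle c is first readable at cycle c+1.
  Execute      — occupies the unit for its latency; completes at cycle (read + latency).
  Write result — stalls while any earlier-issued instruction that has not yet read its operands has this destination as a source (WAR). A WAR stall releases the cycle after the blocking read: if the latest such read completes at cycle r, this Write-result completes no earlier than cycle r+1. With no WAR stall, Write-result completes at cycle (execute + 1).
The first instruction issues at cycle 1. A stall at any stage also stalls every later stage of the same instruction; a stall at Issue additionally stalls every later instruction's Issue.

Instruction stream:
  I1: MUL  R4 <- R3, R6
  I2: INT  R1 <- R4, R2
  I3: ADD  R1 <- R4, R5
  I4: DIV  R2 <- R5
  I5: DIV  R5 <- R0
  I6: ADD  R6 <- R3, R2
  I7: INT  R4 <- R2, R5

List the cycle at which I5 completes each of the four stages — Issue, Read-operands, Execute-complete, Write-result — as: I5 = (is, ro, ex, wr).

I1: IS=1 RO=2 EX=6 WR=7
I2: IS=2 RO=8 EX=9 WR=10  [RAW R4: wait I1 write@7]
I3: IS=11 RO=12 EX=14 WR=15  [WAW R1: wait I2 write@10]
I4: IS=12 RO=13 EX=21 WR=22
I5: IS=23 RO=24 EX=32 WR=33  [struct: DIV busy until I4 writes@22]
I6: IS=24 RO=25 EX=27 WR=28
I7: IS=25 RO=34 EX=35 WR=36  [RAW R5: wait I5 write@33]

I5 = (23, 24, 32, 33)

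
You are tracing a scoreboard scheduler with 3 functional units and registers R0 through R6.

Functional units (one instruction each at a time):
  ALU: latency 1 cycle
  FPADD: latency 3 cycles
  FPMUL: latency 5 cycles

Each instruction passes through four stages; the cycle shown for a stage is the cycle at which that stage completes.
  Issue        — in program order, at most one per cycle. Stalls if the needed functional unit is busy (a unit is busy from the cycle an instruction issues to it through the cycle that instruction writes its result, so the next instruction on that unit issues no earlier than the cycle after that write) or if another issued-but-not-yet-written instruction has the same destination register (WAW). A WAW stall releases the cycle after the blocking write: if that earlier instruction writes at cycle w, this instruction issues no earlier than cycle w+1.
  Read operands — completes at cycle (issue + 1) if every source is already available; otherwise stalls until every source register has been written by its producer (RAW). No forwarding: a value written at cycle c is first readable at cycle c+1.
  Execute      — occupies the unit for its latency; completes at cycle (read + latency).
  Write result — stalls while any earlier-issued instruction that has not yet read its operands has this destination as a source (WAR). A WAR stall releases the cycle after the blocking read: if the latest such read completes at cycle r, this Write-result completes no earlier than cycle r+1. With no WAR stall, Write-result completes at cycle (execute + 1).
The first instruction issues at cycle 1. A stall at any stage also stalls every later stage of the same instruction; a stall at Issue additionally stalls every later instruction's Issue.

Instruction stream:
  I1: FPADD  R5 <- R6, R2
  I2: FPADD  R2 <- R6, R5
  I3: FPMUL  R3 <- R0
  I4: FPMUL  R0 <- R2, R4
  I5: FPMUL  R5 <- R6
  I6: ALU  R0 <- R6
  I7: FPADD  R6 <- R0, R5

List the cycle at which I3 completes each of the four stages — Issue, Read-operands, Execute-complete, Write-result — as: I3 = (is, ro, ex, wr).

1) issue 1, read 2, done 5, write 6
2) issue 7, read 8, done 11, write 12  <struct: FPADD busy until I1 writes@6>
3) issue 8, read 9, done 14, write 15
4) issue 16, read 17, done 22, write 23  <struct: FPMUL busy until I3 writes@15>
5) issue 24, read 25, done 30, write 31  <struct: FPMUL busy until I4 writes@23>
6) issue 25, read 26, done 27, write 28
7) issue 26, read 32, done 35, write 36  <RAW R5: wait I5 write@31>

I3 = (8, 9, 14, 15)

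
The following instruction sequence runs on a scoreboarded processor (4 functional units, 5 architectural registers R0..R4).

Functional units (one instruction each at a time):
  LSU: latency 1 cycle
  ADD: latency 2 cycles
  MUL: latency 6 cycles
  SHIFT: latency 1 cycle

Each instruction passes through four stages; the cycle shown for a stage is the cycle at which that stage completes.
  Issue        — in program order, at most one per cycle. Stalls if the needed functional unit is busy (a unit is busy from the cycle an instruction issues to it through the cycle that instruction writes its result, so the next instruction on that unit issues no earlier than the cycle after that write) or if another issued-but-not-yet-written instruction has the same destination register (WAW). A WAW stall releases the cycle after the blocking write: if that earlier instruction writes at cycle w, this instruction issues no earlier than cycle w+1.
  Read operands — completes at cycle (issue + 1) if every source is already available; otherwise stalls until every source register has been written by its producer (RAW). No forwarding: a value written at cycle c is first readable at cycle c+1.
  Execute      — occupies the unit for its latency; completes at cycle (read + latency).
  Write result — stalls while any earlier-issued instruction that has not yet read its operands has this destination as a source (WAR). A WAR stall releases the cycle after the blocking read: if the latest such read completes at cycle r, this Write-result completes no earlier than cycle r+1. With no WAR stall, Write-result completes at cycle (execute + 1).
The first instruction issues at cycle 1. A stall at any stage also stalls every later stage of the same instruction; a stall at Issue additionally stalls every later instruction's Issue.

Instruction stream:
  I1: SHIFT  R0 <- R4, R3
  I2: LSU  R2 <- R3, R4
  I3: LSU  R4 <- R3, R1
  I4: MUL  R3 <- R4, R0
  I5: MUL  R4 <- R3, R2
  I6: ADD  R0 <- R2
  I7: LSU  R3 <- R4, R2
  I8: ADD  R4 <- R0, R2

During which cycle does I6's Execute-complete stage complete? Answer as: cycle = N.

cycle = 22

1) issue 1, read 2, done 3, write 4
2) issue 2, read 3, done 4, write 5
3) issue 6, read 7, done 8, write 9  <struct: LSU busy until I2 writes@5>
4) issue 7, read 10, done 16, write 17  <RAW R4: wait I3 write@9>
5) issue 18, read 19, done 25, write 26  <struct: MUL busy until I4 writes@17>
6) issue 19, read 20, done 22, write 23
7) issue 20, read 27, done 28, write 29  <RAW R4: wait I5 write@26>
8) issue 27, read 28, done 30, write 31  <WAW R4: wait I5 write@26>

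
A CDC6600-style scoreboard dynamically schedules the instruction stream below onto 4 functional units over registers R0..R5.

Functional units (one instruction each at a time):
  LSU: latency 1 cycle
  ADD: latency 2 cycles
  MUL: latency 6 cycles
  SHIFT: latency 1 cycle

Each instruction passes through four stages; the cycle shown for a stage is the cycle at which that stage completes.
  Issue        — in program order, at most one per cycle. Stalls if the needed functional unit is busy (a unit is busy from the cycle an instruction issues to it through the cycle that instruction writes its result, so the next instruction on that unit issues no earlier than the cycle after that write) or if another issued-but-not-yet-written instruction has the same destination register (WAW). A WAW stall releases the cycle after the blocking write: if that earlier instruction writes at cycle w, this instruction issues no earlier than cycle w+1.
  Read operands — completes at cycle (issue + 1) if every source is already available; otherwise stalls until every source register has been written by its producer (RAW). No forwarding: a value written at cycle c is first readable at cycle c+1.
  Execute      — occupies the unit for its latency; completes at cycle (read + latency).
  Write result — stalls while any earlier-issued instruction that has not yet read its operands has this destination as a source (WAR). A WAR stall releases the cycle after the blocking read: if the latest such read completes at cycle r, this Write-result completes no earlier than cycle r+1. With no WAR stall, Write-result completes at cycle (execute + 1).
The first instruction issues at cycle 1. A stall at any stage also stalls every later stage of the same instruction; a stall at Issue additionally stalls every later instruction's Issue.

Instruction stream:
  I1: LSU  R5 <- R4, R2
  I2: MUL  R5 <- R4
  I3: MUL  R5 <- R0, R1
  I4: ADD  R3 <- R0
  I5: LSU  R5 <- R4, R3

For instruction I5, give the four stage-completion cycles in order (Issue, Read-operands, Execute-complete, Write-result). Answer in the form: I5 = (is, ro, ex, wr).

cycle 1: I1 issues→LSU
cycle 2: I1 reads
cycle 3: I1 exec-done
cycle 4: I1 writes R5
cycle 5: I2 issues→MUL
cycle 6: I2 reads
cycle 12: I2 exec-done
cycle 13: I2 writes R5
cycle 14: I3 issues→MUL
cycle 15: I3 reads, I4 issues→ADD
cycle 16: I4 reads
cycle 18: I4 exec-done
cycle 19: I4 writes R3
cycle 21: I3 exec-done
cycle 22: I3 writes R5
cycle 23: I5 issues→LSU
cycle 24: I5 reads
cycle 25: I5 exec-done
cycle 26: I5 writes R5

I5 = (23, 24, 25, 26)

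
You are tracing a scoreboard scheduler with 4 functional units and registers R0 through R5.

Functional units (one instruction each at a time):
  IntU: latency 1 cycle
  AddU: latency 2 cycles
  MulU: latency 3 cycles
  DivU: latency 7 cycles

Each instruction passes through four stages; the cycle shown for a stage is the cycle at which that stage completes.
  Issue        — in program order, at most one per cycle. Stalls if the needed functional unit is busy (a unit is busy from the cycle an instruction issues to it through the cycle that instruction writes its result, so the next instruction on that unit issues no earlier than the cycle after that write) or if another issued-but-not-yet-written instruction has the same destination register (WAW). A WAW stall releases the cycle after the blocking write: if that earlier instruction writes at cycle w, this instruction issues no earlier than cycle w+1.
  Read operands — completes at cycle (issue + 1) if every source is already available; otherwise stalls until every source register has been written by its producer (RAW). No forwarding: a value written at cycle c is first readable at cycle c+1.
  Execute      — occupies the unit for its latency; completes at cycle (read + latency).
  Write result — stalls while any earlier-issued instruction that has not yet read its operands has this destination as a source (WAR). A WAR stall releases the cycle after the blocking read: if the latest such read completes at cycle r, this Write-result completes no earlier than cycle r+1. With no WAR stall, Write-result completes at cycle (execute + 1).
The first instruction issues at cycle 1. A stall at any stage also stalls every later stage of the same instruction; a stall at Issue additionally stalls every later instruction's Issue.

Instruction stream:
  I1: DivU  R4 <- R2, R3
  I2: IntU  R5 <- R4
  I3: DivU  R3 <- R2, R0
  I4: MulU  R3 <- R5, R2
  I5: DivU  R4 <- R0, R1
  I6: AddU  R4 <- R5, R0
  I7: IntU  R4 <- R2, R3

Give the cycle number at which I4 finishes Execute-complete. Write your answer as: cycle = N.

cycle = 25

I1: IS=1 RO=2 EX=9 WR=10
I2: IS=2 RO=11 EX=12 WR=13  [RAW R4: wait I1 write@10]
I3: IS=11 RO=12 EX=19 WR=20  [struct: DivU busy until I1 writes@10]
I4: IS=21 RO=22 EX=25 WR=26  [WAW R3: wait I3 write@20]
I5: IS=22 RO=23 EX=30 WR=31
I6: IS=32 RO=33 EX=35 WR=36  [WAW R4: wait I5 write@31]
I7: IS=37 RO=38 EX=39 WR=40  [WAW R4: wait I6 write@36]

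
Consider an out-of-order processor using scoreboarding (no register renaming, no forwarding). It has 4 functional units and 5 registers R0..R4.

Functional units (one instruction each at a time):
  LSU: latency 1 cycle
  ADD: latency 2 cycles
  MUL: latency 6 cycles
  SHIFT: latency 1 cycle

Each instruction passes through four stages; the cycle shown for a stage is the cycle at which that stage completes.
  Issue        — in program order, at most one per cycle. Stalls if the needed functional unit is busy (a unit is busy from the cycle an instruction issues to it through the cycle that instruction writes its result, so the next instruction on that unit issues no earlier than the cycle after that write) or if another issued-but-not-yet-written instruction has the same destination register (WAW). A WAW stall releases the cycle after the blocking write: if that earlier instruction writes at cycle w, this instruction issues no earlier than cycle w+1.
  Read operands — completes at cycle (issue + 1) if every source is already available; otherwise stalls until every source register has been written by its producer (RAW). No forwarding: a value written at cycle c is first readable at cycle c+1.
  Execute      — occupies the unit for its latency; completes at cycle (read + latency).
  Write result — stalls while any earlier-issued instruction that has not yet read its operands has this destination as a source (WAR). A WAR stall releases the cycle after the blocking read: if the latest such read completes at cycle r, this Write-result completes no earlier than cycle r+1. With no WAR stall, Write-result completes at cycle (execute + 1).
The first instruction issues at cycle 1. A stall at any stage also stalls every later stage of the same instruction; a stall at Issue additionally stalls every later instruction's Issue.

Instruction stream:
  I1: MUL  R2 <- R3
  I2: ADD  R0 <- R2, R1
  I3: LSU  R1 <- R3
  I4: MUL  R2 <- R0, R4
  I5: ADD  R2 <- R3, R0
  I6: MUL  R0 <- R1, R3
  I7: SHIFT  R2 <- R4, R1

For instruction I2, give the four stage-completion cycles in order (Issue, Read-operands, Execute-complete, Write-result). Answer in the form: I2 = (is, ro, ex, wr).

I2 = (2, 10, 12, 13)

I1  is:1  ro:2  ex:8  wr:9
I2  is:2  ro:10  ex:12  wr:13  — RAW R2: wait I1 write@9
I3  is:3  ro:4  ex:5  wr:11  — WAR R1: wait I2 read@10
I4  is:10  ro:14  ex:20  wr:21  — struct: MUL busy until I1 writes@9, RAW R0: wait I2 write@13
I5  is:22  ro:23  ex:25  wr:26  — WAW R2: wait I4 write@21
I6  is:23  ro:24  ex:30  wr:31
I7  is:27  ro:28  ex:29  wr:30  — WAW R2: wait I5 write@26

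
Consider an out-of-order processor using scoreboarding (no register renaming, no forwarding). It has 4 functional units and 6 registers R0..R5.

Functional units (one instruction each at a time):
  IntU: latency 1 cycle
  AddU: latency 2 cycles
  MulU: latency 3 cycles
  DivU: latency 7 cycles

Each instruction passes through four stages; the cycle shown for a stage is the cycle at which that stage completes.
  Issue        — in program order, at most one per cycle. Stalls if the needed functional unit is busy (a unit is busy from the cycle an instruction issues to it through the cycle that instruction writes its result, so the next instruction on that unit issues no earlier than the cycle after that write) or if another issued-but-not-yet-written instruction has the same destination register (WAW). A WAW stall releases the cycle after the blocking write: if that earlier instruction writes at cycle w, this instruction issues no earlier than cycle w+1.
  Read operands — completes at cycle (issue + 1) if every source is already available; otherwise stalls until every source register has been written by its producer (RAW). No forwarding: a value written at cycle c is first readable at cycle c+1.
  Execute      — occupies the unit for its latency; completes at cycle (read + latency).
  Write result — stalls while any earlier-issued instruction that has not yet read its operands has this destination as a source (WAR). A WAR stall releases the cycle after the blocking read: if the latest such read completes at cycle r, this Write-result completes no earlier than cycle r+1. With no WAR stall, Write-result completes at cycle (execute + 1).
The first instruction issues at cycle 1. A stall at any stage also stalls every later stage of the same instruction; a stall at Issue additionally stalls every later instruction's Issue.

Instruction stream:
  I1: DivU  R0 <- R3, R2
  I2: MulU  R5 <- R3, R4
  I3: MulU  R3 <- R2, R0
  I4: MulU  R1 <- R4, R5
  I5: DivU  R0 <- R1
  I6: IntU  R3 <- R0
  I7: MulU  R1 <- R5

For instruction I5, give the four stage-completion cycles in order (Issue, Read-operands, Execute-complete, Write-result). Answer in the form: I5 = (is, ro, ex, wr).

I5 = (17, 22, 29, 30)

[I1] 1/2/9/10
[I2] 2/3/6/7
[I3] 8/11/14/15  (struct: MulU busy until I2 writes@7; RAW R0: wait I1 write@10)
[I4] 16/17/20/21  (struct: MulU busy until I3 writes@15)
[I5] 17/22/29/30  (RAW R1: wait I4 write@21)
[I6] 18/31/32/33  (RAW R0: wait I5 write@30)
[I7] 22/23/26/27  (struct: MulU busy until I4 writes@21)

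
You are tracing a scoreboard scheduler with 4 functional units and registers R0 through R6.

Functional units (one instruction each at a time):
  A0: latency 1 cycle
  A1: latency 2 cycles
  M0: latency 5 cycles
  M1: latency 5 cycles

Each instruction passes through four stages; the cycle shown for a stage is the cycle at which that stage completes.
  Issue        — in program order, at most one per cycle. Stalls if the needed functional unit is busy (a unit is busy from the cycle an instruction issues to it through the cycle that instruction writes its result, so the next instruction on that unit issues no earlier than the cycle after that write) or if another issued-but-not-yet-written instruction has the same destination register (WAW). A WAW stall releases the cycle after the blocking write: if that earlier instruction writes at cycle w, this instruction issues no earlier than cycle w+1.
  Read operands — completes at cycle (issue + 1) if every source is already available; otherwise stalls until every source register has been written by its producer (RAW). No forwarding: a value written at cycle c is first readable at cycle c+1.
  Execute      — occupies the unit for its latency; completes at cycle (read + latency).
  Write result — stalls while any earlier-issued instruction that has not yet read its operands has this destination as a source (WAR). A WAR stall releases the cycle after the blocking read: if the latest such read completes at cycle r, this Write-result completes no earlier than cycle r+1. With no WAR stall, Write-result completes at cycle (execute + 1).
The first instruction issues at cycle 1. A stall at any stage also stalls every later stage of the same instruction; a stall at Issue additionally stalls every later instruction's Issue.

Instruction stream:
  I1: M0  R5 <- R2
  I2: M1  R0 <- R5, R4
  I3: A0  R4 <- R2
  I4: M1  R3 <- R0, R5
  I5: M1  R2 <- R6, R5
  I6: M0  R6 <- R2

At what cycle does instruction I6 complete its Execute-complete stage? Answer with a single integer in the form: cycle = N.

I1: IS=1 RO=2 EX=7 WR=8
I2: IS=2 RO=9 EX=14 WR=15  [RAW R5: wait I1 write@8]
I3: IS=3 RO=4 EX=5 WR=10  [WAR R4: wait I2 read@9]
I4: IS=16 RO=17 EX=22 WR=23  [struct: M1 busy until I2 writes@15]
I5: IS=24 RO=25 EX=30 WR=31  [struct: M1 busy until I4 writes@23]
I6: IS=25 RO=32 EX=37 WR=38  [RAW R2: wait I5 write@31]

cycle = 37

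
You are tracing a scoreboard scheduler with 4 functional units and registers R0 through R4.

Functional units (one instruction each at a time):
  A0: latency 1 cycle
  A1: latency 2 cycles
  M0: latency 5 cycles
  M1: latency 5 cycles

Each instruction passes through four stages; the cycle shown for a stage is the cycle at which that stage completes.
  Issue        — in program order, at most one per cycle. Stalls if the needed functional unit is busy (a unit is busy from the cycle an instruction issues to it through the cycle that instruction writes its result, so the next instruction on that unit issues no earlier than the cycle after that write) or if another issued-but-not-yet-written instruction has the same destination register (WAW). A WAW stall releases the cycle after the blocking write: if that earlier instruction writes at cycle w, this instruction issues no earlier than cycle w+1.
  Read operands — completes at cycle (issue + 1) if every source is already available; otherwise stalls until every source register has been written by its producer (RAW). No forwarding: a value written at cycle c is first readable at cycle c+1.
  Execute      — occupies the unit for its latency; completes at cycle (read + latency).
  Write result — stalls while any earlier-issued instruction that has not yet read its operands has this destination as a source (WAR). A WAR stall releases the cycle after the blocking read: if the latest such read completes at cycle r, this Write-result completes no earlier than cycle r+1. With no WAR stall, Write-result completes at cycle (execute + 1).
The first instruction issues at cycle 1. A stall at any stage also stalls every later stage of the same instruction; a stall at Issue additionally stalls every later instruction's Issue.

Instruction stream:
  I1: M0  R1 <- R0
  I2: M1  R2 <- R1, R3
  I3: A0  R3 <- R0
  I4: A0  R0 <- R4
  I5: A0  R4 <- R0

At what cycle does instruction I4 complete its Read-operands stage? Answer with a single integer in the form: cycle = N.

cycle 1: I1 dispatched to M0
cycle 2: I1 operands ready; I2 dispatched to M1
cycle 3: I3 dispatched to A0
cycle 4: I3 operands ready
cycle 5: I3 complete
cycle 7: I1 complete
cycle 8: R1←I1
cycle 9: I2 operands ready
cycle 10: R3←I3
cycle 11: I4 dispatched to A0
cycle 12: I4 operands ready
cycle 13: I4 complete
cycle 14: I2 complete; R0←I4
cycle 15: R2←I2; I5 dispatched to A0
cycle 16: I5 operands ready
cycle 17: I5 complete
cycle 18: R4←I5

cycle = 12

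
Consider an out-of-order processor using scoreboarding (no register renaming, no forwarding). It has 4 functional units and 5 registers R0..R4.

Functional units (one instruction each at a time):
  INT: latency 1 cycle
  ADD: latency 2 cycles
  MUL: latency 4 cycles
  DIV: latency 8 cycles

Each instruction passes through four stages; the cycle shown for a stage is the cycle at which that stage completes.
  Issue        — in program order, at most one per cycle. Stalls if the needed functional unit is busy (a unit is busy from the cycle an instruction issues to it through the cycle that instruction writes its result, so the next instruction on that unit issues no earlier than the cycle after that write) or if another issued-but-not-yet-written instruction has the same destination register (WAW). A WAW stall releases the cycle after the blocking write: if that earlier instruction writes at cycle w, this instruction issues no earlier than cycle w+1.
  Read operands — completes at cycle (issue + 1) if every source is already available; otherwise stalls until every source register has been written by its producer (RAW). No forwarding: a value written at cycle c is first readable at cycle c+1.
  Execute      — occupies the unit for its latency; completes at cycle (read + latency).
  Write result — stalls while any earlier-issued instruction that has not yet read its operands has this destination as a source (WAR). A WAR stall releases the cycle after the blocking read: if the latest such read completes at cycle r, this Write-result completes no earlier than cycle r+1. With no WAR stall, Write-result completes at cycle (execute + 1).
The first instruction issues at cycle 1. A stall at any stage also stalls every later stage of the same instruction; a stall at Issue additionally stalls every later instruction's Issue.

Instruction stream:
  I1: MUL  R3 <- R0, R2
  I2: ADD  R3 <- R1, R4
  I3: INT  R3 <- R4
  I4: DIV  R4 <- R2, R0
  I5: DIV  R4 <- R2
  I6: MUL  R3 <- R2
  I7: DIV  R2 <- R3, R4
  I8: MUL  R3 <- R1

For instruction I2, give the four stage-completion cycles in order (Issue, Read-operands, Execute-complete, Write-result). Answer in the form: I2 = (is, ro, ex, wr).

I1  is:1  ro:2  ex:6  wr:7
I2  is:8  ro:9  ex:11  wr:12  — WAW R3: wait I1 write@7
I3  is:13  ro:14  ex:15  wr:16  — WAW R3: wait I2 write@12
I4  is:14  ro:15  ex:23  wr:24
I5  is:25  ro:26  ex:34  wr:35  — struct: DIV busy until I4 writes@24
I6  is:26  ro:27  ex:31  wr:32
I7  is:36  ro:37  ex:45  wr:46  — struct: DIV busy until I5 writes@35
I8  is:37  ro:38  ex:42  wr:43

I2 = (8, 9, 11, 12)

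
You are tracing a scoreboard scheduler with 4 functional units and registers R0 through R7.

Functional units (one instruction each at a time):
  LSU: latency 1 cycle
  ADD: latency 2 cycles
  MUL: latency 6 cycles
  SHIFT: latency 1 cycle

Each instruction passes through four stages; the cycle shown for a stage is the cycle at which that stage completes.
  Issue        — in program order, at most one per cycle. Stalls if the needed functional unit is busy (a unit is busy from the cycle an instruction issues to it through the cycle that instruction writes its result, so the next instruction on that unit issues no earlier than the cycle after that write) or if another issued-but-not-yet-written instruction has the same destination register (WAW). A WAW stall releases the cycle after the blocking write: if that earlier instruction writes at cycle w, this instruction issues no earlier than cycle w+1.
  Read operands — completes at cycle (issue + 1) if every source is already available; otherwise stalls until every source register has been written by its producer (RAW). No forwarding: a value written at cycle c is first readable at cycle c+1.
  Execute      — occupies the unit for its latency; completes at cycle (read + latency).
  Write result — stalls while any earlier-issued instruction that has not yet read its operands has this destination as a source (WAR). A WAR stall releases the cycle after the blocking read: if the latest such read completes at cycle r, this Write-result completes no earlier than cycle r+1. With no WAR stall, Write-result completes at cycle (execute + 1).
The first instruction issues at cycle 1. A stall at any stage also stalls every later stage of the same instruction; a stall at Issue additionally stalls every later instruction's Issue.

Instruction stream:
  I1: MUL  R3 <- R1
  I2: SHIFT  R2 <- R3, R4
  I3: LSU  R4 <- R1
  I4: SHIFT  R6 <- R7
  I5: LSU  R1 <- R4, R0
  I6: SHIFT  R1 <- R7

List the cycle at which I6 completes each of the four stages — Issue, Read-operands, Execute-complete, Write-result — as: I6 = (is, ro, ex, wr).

cycle 1: I1 issues→MUL
cycle 2: I1 reads | I2 issues→SHIFT
cycle 3: I3 issues→LSU
cycle 4: I3 reads
cycle 5: I3 exec-done
cycle 8: I1 exec-done
cycle 9: I1 writes R3
cycle 10: I2 reads
cycle 11: I2 exec-done | I3 writes R4
cycle 12: I2 writes R2
cycle 13: I4 issues→SHIFT
cycle 14: I4 reads | I5 issues→LSU
cycle 15: I4 exec-done | I5 reads
cycle 16: I4 writes R6 | I5 exec-done
cycle 17: I5 writes R1
cycle 18: I6 issues→SHIFT
cycle 19: I6 reads
cycle 20: I6 exec-done
cycle 21: I6 writes R1

I6 = (18, 19, 20, 21)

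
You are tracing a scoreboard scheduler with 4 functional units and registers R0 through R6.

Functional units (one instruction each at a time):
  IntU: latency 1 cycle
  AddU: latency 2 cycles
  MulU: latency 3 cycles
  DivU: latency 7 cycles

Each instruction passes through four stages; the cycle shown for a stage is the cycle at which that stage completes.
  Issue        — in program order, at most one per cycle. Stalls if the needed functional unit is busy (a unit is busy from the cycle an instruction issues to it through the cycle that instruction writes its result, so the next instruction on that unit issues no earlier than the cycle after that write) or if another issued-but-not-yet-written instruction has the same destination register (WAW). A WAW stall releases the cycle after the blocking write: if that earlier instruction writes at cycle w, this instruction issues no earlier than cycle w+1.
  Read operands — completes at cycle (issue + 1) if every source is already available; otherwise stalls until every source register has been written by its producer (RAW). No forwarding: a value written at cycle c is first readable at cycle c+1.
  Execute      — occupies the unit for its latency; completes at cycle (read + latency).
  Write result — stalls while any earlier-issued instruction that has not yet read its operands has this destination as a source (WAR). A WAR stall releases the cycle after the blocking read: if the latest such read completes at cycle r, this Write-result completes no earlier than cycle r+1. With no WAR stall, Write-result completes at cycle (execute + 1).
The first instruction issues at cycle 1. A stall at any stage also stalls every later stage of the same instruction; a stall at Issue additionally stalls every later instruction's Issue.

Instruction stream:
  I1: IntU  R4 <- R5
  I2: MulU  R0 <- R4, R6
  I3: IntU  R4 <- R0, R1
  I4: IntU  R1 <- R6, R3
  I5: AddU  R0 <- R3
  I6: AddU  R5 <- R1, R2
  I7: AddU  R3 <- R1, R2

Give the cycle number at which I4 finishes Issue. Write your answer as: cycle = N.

cycle = 13

I1  is:1  ro:2  ex:3  wr:4
I2  is:2  ro:5  ex:8  wr:9  — RAW R4: wait I1 write@4
I3  is:5  ro:10  ex:11  wr:12  — struct: IntU busy until I1 writes@4, RAW R0: wait I2 write@9
I4  is:13  ro:14  ex:15  wr:16  — struct: IntU busy until I3 writes@12
I5  is:14  ro:15  ex:17  wr:18
I6  is:19  ro:20  ex:22  wr:23  — struct: AddU busy until I5 writes@18
I7  is:24  ro:25  ex:27  wr:28  — struct: AddU busy until I6 writes@23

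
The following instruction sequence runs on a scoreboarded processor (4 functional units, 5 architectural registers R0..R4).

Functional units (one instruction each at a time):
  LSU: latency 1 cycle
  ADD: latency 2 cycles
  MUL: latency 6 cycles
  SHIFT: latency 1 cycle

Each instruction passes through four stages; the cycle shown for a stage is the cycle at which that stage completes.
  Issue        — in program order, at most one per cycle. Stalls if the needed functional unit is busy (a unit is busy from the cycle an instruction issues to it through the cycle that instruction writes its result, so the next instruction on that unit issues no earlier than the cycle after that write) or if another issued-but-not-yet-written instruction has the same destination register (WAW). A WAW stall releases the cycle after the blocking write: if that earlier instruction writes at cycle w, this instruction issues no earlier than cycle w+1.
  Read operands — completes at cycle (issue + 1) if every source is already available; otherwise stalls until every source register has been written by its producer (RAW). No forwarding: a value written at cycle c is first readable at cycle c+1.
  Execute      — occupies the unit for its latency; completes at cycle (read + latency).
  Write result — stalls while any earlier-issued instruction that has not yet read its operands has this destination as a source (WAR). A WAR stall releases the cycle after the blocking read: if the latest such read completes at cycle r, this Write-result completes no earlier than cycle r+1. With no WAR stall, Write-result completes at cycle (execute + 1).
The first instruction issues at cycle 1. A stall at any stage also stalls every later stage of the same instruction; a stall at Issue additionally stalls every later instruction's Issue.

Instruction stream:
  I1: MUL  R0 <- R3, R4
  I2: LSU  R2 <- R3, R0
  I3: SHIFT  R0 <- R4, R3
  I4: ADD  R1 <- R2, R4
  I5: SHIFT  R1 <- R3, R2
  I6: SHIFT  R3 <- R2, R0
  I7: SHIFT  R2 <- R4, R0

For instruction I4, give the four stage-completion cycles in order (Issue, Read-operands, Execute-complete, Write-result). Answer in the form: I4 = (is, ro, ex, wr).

c1: issue I1 (MUL)
c2: I1 read-ops | issue I2 (LSU)
c8: I1 finished on MUL
c9: I1→R0
c10: I2 read-ops | issue I3 (SHIFT)
c11: I2 finished on LSU | I3 read-ops | issue I4 (ADD)
c12: I2→R2 | I3 finished on SHIFT
c13: I3→R0 | I4 read-ops
c15: I4 finished on ADD
c16: I4→R1
c17: issue I5 (SHIFT)
c18: I5 read-ops
c19: I5 finished on SHIFT
c20: I5→R1
c21: issue I6 (SHIFT)
c22: I6 read-ops
c23: I6 finished on SHIFT
c24: I6→R3
c25: issue I7 (SHIFT)
c26: I7 read-ops
c27: I7 finished on SHIFT
c28: I7→R2

I4 = (11, 13, 15, 16)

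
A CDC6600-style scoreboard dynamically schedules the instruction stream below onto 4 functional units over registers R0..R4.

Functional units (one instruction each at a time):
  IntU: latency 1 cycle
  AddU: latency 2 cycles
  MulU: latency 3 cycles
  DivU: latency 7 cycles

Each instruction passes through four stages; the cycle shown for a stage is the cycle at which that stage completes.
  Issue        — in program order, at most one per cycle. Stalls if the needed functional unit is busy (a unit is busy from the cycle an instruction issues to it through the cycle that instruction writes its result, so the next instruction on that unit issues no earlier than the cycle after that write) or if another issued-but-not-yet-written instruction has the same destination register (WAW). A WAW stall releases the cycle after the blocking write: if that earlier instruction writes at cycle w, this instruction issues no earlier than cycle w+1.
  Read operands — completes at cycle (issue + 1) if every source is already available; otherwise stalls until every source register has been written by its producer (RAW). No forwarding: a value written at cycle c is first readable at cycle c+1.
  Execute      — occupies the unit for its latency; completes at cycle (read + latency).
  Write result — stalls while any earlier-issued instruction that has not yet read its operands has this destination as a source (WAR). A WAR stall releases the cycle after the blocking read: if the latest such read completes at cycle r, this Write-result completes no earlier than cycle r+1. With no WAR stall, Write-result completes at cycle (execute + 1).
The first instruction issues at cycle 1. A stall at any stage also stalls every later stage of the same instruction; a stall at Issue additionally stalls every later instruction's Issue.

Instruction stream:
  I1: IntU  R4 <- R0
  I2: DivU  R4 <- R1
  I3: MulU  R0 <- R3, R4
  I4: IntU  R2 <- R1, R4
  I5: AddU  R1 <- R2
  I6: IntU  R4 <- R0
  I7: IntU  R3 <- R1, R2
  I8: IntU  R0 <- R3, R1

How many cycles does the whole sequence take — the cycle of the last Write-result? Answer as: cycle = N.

t=1  I1 issues→IntU
t=2  I1 reads
t=3  I1 exec-done
t=4  I1 writes R4
t=5  I2 issues→DivU
t=6  I2 reads · I3 issues→MulU
t=7  I4 issues→IntU
t=8  I5 issues→AddU
t=13  I2 exec-done
t=14  I2 writes R4
t=15  I3 reads · I4 reads
t=16  I4 exec-done
t=17  I4 writes R2
t=18  I3 exec-done · I5 reads · I6 issues→IntU
t=19  I3 writes R0
t=20  I5 exec-done · I6 reads
t=21  I5 writes R1 · I6 exec-done
t=22  I6 writes R4
t=23  I7 issues→IntU
t=24  I7 reads
t=25  I7 exec-done
t=26  I7 writes R3
t=27  I8 issues→IntU
t=28  I8 reads
t=29  I8 exec-done
t=30  I8 writes R0

cycle = 30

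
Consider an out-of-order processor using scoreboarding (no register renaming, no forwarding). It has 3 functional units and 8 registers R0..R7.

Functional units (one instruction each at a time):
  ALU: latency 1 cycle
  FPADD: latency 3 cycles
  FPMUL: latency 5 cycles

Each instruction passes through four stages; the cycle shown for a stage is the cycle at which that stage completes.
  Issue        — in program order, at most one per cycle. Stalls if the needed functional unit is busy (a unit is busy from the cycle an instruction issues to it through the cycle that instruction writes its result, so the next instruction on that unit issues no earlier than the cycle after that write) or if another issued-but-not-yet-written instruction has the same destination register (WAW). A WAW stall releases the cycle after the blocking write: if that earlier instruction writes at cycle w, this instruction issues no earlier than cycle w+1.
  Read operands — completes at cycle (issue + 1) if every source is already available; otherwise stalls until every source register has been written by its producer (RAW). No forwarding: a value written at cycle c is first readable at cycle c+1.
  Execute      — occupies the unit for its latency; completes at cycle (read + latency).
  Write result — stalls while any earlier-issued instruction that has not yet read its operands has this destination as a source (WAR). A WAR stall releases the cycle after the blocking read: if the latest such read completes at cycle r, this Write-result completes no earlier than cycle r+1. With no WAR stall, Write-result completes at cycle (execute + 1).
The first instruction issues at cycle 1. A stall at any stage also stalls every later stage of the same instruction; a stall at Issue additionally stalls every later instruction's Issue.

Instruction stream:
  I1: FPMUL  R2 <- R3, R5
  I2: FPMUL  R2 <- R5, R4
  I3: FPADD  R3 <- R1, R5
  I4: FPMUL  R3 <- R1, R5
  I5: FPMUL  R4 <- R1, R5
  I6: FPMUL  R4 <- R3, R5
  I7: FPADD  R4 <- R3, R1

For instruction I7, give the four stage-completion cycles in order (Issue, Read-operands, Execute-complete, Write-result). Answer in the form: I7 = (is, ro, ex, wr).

I7 = (41, 42, 45, 46)

I1  is:1  ro:2  ex:7  wr:8
I2  is:9  ro:10  ex:15  wr:16  — struct: FPMUL busy until I1 writes@8
I3  is:10  ro:11  ex:14  wr:15
I4  is:17  ro:18  ex:23  wr:24  — struct: FPMUL busy until I2 writes@16
I5  is:25  ro:26  ex:31  wr:32  — struct: FPMUL busy until I4 writes@24
I6  is:33  ro:34  ex:39  wr:40  — struct: FPMUL busy until I5 writes@32
I7  is:41  ro:42  ex:45  wr:46  — WAW R4: wait I6 write@40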